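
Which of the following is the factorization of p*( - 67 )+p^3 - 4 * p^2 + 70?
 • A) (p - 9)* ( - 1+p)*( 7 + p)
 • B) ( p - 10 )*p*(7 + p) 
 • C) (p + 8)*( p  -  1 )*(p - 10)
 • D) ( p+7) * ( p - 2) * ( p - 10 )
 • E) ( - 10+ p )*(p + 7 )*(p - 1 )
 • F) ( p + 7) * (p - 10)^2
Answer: E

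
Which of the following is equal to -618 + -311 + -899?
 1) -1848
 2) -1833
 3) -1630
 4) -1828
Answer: 4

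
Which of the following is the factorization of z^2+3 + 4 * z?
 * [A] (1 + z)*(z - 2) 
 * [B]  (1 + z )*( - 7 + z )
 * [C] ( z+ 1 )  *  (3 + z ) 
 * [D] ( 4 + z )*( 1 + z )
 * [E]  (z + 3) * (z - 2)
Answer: C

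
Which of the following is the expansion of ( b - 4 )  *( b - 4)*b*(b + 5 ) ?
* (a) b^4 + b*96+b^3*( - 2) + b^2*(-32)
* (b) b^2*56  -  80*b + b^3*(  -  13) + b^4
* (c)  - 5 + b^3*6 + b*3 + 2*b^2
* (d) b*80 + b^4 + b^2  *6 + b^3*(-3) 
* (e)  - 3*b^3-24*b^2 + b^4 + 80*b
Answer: e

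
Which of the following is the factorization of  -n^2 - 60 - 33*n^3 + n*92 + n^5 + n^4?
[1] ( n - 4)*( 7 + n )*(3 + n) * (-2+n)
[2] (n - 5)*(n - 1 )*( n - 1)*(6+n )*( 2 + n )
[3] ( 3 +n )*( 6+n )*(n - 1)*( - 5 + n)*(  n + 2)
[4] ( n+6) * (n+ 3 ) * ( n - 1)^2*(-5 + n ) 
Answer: 2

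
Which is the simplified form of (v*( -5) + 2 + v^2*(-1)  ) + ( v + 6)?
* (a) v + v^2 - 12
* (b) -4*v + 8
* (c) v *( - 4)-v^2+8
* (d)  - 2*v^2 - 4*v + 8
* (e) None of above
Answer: c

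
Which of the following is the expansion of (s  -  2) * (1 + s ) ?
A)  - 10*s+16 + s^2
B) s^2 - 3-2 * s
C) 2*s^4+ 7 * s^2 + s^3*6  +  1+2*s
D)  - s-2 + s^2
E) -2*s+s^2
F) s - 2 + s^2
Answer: D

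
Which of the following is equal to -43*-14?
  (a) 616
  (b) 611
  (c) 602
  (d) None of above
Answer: c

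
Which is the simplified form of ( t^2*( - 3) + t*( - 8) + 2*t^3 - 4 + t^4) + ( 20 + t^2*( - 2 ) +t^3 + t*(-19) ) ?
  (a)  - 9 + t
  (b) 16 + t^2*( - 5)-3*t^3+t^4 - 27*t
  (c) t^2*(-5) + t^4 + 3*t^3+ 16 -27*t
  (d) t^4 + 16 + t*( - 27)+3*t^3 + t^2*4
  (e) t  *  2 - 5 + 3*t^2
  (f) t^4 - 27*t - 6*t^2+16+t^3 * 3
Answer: c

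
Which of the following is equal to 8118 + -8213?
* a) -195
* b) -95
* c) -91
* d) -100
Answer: b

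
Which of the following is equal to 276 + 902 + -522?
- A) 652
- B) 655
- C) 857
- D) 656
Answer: D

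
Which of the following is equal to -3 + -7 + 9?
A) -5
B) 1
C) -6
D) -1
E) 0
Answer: D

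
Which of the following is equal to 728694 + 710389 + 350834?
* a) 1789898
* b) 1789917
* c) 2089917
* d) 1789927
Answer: b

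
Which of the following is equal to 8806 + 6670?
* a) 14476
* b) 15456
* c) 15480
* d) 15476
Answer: d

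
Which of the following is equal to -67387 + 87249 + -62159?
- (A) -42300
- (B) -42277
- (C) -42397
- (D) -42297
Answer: D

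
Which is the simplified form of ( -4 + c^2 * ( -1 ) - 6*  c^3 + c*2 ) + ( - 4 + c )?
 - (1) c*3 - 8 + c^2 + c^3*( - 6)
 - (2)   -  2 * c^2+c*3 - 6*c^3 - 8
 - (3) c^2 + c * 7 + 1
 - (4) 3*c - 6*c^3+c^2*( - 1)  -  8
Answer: 4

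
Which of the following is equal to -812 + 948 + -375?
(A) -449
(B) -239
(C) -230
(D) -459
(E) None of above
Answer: B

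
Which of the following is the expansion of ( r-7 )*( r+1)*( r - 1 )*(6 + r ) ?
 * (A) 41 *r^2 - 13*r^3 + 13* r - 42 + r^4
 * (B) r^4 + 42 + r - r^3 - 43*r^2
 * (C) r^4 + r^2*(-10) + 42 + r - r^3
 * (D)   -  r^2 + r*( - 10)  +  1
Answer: B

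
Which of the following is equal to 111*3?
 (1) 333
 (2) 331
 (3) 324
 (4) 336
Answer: 1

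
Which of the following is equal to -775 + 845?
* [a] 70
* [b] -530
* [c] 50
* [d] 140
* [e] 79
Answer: a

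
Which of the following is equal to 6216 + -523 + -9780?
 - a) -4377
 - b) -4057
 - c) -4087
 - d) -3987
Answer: c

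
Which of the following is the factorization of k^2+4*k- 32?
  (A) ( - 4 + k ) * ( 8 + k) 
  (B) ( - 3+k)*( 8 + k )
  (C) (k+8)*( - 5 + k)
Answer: A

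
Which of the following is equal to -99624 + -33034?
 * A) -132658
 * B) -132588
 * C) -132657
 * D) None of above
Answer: A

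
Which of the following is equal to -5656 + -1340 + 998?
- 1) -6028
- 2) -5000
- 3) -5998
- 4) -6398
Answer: 3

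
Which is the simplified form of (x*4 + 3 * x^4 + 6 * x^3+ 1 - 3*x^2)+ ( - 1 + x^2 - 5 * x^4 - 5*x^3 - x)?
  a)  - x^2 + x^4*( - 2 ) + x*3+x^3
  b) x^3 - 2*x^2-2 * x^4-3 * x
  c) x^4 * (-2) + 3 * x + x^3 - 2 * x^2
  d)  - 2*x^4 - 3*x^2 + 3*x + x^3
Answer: c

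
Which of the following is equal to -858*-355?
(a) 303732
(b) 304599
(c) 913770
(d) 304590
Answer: d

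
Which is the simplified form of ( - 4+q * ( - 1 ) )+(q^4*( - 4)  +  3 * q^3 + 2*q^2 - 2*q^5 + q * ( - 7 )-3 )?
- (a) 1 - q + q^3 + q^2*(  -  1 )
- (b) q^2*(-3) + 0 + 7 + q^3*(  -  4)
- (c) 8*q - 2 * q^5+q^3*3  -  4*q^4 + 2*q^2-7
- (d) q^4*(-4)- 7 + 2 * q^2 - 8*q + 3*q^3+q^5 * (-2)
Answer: d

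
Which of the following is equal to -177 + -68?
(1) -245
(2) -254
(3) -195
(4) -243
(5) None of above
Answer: 1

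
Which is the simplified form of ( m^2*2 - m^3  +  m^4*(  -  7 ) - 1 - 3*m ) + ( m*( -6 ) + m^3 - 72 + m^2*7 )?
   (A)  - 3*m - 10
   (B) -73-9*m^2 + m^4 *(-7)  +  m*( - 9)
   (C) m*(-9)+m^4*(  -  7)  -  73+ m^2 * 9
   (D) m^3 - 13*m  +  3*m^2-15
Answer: C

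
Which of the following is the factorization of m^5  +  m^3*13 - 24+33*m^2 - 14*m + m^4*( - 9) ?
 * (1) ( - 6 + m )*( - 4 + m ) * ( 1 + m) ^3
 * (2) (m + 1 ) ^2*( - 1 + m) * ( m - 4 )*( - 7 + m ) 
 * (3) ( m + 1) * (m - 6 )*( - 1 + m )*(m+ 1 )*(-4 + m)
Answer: 3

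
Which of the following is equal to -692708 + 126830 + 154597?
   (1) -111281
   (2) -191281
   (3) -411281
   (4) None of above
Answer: 3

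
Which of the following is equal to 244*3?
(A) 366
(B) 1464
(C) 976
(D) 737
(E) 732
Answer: E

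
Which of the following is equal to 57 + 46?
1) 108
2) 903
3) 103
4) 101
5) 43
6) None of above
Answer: 3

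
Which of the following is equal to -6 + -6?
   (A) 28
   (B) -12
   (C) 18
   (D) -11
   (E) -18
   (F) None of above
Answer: B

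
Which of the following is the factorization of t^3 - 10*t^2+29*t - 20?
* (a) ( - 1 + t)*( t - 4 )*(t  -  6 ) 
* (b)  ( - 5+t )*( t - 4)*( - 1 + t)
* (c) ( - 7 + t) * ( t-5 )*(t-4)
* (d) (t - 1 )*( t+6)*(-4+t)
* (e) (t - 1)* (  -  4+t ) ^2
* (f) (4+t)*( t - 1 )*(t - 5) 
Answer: b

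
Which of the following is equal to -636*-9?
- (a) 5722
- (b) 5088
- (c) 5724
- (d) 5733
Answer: c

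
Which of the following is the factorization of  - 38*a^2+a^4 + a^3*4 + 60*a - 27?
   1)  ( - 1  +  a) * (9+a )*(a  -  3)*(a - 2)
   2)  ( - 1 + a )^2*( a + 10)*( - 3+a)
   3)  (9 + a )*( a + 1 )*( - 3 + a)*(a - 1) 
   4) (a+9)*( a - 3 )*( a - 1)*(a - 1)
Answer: 4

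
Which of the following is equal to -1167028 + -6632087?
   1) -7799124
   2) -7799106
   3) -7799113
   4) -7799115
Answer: 4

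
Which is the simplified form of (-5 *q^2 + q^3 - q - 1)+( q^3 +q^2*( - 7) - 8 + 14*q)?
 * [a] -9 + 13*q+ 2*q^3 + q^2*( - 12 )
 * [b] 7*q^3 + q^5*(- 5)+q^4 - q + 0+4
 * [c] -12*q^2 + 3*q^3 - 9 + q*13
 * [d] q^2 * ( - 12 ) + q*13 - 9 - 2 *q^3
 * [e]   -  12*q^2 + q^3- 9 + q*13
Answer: a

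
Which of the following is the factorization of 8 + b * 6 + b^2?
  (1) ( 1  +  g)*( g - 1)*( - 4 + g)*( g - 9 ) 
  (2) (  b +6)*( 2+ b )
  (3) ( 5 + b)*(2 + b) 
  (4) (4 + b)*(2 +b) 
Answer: 4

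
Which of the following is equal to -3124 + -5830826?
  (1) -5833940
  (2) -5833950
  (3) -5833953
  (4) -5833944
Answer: 2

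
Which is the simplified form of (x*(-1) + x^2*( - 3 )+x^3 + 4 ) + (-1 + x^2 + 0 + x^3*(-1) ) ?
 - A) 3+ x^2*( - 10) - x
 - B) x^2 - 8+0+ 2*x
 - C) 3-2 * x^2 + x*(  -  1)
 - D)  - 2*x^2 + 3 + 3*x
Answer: C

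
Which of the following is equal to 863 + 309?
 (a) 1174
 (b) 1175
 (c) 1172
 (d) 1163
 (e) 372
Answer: c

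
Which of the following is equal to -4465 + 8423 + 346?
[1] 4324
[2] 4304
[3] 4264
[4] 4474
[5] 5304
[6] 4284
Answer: 2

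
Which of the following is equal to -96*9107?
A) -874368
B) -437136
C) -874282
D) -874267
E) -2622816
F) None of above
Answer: F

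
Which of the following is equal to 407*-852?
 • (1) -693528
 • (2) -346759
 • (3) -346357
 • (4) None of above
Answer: 4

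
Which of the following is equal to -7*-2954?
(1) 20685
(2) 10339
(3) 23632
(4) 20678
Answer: 4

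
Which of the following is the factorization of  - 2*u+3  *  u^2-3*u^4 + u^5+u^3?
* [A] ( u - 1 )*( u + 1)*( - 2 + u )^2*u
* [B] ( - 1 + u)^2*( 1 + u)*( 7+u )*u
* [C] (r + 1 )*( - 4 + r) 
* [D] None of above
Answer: D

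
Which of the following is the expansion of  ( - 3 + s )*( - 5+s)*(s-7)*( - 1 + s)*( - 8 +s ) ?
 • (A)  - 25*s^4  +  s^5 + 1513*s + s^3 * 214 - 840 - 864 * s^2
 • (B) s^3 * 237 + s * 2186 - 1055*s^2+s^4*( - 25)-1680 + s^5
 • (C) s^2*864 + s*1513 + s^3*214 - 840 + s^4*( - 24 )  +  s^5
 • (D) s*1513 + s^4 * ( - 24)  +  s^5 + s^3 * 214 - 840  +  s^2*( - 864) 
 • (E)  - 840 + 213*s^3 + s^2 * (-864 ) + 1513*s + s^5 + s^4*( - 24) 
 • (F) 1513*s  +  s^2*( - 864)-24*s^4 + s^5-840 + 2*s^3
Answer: D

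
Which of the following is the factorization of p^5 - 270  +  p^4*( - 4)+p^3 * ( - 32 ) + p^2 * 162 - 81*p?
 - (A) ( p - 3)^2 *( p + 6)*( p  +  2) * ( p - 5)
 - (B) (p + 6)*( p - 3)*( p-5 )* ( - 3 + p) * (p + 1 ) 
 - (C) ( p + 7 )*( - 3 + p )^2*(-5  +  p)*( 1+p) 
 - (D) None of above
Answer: B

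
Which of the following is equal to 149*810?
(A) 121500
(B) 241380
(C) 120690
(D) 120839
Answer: C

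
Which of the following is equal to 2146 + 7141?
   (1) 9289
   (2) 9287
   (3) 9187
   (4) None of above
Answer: 2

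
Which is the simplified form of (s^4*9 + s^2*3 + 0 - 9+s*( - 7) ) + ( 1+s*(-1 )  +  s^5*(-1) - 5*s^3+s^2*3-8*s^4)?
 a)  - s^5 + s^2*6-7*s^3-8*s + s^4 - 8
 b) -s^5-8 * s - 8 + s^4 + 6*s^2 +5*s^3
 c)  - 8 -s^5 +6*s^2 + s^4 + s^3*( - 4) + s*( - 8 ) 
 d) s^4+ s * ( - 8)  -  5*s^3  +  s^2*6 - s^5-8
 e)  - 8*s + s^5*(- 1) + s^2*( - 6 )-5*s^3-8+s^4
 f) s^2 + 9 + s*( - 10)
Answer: d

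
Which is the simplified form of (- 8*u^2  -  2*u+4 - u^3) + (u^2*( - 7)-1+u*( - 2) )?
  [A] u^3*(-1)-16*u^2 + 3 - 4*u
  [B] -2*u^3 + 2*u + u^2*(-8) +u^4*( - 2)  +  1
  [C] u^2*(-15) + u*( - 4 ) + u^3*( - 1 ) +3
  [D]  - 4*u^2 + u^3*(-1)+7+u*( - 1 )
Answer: C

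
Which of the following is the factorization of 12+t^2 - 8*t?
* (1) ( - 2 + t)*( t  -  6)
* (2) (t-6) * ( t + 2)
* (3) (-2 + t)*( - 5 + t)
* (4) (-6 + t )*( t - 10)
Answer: 1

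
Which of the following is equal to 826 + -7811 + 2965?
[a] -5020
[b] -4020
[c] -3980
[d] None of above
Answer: b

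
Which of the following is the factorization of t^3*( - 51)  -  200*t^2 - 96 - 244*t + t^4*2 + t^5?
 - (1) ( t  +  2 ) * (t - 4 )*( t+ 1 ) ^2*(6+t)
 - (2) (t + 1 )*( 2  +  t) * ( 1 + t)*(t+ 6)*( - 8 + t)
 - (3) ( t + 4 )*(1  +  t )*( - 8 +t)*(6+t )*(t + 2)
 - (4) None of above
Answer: 2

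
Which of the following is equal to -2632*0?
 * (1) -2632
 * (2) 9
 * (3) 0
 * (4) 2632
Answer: 3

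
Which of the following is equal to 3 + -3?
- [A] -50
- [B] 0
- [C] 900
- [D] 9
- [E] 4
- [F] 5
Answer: B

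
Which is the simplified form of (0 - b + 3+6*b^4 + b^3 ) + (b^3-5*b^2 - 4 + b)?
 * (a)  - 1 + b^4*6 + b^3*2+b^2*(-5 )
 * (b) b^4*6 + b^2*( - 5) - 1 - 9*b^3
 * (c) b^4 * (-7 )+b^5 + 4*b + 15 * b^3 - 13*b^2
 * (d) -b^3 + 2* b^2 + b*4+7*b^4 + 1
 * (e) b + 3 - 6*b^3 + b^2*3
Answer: a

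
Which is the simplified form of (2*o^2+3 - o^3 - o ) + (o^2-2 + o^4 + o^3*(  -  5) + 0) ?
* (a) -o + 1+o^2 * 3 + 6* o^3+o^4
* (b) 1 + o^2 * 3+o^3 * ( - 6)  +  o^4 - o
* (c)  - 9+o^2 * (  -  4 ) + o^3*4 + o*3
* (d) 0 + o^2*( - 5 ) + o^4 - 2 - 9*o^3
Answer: b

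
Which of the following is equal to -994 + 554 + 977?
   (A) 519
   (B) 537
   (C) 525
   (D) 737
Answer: B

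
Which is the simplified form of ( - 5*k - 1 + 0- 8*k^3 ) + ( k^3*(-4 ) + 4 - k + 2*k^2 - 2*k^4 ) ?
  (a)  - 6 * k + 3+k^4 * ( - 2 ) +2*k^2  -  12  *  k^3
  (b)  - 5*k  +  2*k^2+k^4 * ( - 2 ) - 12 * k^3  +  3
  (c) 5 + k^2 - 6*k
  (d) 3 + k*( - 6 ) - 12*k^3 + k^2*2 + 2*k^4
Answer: a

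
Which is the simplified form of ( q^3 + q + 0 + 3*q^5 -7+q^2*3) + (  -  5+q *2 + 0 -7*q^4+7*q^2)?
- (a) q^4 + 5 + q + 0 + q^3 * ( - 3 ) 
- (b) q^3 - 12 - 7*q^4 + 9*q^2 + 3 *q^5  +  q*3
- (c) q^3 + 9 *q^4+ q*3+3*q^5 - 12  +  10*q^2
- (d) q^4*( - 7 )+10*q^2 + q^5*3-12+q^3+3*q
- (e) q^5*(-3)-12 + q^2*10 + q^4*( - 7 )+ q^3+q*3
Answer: d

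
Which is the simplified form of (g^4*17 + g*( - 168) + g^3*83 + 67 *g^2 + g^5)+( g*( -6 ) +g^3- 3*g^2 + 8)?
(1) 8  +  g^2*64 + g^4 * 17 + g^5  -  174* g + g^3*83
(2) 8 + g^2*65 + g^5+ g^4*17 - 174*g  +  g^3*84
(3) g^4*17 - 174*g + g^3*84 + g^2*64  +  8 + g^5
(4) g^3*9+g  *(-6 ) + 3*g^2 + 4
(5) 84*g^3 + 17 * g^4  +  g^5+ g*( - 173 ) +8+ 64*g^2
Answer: 3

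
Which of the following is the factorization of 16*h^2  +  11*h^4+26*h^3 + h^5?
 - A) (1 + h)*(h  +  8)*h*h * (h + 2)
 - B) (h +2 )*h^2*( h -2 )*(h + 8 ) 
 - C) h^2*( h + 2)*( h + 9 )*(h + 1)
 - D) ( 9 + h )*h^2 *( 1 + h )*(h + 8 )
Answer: A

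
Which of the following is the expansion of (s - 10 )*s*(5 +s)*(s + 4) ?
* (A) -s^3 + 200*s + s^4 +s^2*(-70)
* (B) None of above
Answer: B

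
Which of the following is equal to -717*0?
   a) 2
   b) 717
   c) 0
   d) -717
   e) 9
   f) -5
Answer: c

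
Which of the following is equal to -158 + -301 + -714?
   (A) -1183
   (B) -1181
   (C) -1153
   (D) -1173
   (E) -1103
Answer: D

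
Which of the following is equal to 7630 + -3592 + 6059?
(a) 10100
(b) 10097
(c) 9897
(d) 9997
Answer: b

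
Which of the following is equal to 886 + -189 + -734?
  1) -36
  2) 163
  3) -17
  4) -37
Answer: 4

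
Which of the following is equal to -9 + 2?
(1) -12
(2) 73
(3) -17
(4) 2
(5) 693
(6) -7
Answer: 6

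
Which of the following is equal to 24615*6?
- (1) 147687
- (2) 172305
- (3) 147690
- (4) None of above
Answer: 3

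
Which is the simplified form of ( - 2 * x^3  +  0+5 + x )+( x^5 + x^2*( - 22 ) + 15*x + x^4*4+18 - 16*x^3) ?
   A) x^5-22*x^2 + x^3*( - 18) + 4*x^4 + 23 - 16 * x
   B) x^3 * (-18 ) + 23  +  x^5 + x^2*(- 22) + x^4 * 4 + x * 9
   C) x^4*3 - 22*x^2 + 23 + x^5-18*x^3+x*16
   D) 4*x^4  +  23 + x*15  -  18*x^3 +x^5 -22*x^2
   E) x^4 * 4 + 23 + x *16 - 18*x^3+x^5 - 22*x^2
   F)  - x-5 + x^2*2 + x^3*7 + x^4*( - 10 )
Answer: E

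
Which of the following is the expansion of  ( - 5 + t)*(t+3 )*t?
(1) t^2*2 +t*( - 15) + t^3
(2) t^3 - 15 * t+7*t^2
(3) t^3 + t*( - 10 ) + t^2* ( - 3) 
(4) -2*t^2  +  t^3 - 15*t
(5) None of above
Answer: 4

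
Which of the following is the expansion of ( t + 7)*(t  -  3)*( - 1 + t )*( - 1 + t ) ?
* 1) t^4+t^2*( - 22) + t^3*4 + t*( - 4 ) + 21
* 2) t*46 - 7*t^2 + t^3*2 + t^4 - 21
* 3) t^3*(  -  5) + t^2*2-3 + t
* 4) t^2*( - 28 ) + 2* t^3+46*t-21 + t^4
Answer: 4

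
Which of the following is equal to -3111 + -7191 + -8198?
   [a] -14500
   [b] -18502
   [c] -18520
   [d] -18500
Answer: d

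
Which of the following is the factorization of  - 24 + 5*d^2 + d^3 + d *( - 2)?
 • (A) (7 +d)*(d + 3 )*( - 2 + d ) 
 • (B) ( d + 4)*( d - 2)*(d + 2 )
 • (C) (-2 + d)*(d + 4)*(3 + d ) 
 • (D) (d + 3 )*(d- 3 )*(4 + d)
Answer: C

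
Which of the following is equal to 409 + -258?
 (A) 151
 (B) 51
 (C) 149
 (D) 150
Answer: A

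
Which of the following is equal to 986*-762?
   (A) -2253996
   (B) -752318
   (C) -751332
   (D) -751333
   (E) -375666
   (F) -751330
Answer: C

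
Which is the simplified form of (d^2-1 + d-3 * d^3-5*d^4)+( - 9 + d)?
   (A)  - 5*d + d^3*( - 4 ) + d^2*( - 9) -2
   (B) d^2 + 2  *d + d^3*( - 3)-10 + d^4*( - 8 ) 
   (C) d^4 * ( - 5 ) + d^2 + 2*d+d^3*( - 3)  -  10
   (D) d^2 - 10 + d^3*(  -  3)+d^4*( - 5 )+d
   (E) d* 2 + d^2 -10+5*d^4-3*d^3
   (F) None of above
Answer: C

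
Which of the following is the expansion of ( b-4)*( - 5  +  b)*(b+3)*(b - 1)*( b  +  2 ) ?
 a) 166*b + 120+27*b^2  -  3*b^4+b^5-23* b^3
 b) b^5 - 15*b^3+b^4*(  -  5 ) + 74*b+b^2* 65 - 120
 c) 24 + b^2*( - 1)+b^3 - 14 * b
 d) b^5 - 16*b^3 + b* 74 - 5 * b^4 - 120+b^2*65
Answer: b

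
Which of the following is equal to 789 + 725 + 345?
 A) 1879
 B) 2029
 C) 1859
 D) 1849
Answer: C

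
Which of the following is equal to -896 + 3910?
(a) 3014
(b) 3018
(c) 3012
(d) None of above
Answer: a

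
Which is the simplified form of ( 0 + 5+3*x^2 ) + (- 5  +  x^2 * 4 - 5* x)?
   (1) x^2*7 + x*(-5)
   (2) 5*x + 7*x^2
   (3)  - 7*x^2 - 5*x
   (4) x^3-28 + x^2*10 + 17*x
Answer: 1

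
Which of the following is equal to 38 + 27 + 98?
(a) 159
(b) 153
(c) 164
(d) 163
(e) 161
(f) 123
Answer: d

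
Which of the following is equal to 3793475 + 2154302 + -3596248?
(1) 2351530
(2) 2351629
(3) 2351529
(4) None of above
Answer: 3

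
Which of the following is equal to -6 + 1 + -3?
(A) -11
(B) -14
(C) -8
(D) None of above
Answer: C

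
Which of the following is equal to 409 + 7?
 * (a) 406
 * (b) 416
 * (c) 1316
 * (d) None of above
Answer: b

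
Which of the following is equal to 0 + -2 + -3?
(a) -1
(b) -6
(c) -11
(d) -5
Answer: d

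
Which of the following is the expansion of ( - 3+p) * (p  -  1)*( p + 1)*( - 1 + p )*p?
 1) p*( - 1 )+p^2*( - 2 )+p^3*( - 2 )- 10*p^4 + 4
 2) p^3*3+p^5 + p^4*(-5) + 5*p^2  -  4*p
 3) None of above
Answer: 3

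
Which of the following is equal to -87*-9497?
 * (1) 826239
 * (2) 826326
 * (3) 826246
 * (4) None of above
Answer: 1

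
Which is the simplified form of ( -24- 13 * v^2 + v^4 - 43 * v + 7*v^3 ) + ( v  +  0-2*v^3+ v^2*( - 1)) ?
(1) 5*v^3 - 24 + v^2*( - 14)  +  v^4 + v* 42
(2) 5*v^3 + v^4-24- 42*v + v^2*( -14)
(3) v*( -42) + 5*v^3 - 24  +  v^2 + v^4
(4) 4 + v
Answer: 2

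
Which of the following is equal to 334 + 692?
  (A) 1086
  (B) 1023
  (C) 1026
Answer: C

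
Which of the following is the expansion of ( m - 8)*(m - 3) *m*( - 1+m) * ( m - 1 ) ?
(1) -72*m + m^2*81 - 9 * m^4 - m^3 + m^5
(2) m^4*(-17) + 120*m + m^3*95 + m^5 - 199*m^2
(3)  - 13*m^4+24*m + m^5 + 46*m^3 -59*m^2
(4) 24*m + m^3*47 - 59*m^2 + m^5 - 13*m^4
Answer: 4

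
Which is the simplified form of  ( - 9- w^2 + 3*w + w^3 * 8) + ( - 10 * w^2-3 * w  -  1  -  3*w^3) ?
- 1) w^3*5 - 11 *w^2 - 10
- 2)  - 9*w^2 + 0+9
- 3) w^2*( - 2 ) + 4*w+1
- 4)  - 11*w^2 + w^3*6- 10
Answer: 1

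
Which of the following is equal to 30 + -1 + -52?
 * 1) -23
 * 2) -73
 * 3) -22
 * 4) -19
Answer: 1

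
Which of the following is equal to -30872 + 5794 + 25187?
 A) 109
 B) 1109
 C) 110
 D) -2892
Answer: A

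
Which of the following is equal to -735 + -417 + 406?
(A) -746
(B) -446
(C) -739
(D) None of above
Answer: A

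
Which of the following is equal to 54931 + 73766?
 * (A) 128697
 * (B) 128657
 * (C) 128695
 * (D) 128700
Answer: A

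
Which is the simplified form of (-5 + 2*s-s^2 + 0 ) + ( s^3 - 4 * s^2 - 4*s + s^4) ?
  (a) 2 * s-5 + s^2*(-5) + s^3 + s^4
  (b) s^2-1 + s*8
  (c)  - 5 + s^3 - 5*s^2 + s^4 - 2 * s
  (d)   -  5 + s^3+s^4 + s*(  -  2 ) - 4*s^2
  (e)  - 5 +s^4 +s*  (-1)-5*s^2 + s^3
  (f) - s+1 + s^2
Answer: c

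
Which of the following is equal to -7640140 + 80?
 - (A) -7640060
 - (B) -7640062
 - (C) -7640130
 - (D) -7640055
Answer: A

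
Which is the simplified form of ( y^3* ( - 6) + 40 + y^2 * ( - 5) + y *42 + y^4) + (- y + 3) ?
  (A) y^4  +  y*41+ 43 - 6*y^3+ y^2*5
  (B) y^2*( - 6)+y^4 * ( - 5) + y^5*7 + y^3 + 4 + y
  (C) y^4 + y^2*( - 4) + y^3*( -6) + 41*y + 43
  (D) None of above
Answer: D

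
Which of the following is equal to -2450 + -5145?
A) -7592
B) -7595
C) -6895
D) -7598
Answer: B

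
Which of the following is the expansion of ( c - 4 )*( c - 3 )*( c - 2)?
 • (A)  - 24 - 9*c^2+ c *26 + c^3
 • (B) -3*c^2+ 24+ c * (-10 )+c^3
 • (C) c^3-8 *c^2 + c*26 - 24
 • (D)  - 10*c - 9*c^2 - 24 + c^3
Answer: A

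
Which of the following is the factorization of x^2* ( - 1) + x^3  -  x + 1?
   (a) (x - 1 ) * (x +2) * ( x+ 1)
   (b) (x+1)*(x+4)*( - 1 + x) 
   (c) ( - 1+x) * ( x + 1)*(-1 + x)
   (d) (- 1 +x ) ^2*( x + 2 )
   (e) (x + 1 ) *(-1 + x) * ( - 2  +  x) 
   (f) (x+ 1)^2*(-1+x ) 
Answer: c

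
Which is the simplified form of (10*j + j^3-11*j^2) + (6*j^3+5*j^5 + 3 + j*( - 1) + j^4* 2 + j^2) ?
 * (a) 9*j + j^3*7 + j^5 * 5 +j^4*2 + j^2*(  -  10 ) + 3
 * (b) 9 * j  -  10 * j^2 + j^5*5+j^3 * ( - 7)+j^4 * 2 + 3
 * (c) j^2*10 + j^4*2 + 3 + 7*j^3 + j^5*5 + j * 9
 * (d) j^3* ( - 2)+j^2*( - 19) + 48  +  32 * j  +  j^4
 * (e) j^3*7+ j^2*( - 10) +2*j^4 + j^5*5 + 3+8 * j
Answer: a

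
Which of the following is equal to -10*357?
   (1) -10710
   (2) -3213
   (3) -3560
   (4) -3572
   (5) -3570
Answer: 5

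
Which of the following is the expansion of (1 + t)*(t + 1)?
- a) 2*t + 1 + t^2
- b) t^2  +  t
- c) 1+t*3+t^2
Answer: a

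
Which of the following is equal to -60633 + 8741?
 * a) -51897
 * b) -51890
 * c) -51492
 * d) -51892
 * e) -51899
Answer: d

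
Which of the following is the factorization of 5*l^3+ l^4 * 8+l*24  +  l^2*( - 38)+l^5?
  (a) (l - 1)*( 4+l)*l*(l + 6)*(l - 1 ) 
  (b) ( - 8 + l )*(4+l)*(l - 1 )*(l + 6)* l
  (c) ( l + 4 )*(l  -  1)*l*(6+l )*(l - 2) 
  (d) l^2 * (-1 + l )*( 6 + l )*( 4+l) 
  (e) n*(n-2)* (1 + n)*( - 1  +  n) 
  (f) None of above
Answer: a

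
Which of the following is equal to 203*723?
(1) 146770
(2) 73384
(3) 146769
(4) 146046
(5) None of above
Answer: 3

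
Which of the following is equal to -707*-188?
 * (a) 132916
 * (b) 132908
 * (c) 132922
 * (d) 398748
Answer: a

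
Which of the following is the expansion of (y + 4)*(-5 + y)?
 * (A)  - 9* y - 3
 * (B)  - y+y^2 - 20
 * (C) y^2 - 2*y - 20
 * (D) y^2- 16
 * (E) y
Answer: B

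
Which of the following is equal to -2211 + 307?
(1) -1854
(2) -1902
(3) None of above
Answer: 3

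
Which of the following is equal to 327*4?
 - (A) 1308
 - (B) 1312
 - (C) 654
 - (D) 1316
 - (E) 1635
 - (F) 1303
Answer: A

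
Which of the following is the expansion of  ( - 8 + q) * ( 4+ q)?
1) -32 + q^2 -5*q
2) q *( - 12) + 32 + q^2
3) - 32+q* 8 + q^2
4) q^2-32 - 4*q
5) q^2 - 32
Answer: 4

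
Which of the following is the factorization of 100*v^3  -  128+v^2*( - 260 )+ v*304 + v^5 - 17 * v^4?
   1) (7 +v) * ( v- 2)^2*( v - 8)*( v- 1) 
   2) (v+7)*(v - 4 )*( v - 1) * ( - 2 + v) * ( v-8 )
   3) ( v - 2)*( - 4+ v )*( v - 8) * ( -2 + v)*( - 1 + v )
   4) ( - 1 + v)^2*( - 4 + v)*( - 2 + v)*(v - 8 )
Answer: 3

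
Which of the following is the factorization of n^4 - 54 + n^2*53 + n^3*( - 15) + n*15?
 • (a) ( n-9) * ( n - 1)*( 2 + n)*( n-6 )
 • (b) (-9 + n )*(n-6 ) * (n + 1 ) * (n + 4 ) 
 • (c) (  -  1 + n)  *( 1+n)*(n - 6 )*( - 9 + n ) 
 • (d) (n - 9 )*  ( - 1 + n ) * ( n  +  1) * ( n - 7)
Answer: c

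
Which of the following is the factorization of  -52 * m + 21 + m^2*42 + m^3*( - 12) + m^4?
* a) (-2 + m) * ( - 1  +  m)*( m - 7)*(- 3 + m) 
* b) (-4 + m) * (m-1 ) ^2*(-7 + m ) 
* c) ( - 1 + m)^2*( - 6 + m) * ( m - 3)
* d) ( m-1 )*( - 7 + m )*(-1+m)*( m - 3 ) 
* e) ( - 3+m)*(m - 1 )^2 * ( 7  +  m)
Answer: d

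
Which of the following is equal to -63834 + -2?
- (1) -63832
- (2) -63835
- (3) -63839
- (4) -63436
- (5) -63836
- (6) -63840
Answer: 5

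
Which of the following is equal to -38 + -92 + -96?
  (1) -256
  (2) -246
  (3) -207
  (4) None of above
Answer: 4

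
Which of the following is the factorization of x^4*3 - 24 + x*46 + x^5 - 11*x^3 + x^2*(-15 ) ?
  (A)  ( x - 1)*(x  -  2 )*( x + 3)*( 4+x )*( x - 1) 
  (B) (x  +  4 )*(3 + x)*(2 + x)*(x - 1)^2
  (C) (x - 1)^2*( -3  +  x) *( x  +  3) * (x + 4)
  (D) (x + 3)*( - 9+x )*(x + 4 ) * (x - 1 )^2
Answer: A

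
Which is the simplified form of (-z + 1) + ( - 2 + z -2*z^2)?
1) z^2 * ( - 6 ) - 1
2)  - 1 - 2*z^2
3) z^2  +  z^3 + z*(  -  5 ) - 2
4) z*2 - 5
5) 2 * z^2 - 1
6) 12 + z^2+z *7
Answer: 2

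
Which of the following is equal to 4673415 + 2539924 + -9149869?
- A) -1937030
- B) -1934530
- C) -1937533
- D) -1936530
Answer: D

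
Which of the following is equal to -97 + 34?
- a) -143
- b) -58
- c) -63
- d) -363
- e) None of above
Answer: c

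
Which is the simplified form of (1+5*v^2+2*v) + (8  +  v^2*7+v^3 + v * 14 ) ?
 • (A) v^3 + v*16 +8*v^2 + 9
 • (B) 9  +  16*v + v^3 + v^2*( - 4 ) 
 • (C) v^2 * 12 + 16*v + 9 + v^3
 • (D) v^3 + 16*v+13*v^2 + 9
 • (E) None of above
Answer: C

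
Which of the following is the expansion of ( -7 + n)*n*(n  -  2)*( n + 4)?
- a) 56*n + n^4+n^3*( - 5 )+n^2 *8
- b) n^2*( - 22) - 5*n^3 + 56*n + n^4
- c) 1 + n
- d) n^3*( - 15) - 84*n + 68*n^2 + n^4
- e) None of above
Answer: b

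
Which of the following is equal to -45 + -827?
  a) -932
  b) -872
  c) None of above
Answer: b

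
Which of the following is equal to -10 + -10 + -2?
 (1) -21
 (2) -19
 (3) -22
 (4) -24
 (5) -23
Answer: 3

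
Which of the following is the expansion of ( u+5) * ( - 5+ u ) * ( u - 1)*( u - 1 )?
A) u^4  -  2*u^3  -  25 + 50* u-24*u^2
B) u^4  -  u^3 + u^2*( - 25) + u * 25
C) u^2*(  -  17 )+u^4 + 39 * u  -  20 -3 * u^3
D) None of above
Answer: A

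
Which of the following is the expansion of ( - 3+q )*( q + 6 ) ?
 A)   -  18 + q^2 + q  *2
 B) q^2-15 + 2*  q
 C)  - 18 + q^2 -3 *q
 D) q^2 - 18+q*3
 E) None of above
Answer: D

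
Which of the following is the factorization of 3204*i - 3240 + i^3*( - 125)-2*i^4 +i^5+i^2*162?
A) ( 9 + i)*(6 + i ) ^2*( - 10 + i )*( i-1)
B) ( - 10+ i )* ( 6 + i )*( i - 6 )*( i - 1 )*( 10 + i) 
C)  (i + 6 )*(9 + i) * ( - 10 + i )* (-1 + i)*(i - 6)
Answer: C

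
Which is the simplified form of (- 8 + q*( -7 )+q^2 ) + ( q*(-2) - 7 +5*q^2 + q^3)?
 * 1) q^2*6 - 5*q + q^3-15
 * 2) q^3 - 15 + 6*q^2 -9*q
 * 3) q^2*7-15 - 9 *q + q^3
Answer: 2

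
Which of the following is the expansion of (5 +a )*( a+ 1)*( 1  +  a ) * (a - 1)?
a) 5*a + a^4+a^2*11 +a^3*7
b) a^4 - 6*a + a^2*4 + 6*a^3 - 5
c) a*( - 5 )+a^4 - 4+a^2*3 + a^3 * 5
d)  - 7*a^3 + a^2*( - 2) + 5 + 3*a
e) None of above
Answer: b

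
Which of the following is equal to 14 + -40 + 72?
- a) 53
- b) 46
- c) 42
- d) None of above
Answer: b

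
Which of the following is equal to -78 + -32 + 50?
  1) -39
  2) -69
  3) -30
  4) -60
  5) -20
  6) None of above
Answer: 4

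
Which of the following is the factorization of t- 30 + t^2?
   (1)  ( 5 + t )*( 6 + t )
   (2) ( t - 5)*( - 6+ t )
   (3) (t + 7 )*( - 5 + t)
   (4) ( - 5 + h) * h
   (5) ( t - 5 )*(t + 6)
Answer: 5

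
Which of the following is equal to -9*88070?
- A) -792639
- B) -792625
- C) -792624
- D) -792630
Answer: D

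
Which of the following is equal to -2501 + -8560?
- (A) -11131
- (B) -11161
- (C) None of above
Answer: C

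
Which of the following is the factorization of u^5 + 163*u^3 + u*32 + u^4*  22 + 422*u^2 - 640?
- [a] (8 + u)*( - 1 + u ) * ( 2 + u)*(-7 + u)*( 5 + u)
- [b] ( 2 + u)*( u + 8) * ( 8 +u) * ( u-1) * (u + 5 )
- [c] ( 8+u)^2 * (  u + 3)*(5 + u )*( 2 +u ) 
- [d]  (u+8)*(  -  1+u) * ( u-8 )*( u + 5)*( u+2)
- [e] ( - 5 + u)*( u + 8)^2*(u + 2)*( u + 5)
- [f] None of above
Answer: b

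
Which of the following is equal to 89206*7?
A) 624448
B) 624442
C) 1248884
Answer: B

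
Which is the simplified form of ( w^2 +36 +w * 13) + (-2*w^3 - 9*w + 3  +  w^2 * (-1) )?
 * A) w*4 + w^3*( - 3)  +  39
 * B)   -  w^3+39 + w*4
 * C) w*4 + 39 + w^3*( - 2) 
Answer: C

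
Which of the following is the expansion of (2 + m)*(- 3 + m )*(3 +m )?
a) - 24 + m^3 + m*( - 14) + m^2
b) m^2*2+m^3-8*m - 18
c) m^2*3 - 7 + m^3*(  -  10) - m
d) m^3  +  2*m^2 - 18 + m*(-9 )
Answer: d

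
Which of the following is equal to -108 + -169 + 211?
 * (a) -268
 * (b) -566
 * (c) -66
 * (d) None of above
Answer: c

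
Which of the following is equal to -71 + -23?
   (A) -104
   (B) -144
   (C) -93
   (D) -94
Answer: D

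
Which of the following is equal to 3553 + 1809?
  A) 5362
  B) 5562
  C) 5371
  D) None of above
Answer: A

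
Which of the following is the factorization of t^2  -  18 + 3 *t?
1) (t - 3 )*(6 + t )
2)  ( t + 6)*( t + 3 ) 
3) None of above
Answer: 1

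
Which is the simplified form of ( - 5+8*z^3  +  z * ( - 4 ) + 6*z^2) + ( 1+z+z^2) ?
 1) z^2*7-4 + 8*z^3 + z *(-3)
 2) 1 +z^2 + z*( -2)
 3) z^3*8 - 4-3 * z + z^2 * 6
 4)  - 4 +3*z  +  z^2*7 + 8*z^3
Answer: 1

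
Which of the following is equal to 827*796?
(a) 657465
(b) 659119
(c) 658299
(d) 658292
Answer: d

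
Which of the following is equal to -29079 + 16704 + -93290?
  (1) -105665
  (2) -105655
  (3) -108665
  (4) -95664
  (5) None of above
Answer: 1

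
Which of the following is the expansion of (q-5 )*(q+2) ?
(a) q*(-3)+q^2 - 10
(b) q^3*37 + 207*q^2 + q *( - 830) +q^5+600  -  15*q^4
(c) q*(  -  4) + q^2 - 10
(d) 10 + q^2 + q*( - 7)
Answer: a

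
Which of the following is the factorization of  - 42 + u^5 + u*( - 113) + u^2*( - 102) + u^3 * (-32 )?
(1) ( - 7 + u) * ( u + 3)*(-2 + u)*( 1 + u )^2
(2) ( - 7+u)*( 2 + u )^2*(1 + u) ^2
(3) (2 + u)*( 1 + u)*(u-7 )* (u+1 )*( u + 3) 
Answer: 3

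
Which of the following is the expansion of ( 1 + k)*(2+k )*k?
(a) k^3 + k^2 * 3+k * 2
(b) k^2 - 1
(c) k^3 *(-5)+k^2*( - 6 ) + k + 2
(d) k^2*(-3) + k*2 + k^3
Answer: a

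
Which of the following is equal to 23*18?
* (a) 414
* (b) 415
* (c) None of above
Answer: a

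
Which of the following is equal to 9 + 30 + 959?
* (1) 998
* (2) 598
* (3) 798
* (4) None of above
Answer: 1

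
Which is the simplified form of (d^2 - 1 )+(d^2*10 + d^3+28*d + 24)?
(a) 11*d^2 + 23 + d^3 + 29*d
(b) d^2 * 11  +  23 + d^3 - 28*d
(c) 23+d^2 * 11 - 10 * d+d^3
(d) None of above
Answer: d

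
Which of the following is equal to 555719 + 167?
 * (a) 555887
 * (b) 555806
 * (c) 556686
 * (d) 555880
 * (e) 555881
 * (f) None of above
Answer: f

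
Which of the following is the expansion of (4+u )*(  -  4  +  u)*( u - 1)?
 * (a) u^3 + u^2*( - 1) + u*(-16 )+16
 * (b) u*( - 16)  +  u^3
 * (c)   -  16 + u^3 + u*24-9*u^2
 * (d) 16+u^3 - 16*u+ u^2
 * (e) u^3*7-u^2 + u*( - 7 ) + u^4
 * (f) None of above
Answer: a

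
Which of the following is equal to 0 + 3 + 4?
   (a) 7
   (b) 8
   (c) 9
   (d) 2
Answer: a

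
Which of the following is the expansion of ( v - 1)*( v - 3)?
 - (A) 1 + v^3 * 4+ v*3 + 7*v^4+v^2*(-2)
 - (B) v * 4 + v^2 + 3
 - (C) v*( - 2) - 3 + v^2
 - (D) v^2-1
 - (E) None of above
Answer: E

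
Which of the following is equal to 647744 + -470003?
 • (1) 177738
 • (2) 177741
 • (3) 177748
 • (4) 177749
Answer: 2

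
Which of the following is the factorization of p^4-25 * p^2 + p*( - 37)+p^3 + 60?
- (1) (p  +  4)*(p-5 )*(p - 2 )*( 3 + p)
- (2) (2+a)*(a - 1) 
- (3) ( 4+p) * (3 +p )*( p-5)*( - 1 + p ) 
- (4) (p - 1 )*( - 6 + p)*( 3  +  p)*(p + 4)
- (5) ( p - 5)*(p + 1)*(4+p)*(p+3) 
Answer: 3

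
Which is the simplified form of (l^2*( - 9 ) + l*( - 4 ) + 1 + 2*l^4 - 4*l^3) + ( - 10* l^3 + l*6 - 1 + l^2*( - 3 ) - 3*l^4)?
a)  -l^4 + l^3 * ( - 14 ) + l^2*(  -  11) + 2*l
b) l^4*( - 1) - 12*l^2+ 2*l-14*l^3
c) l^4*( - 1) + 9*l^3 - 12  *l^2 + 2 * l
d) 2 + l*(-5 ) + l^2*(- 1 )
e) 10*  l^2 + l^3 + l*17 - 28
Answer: b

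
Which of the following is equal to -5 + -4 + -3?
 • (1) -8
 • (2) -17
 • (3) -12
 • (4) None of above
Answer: 3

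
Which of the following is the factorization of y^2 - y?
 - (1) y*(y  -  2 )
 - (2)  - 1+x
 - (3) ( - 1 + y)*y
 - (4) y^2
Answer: 3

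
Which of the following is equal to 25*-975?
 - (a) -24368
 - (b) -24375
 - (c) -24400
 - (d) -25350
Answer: b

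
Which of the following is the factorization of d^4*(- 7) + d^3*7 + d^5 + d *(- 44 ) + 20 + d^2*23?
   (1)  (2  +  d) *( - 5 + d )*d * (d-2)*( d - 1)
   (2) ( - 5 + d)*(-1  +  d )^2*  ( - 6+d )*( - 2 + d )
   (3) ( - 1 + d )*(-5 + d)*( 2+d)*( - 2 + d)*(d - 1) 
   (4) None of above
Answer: 3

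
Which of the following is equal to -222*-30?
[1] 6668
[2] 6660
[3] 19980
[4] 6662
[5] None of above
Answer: 2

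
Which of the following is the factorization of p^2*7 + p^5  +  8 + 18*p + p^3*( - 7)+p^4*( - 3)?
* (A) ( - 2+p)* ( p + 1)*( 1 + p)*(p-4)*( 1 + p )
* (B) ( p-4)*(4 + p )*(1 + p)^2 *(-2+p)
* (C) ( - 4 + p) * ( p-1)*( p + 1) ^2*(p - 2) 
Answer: A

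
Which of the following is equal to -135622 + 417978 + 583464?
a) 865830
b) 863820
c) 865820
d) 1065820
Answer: c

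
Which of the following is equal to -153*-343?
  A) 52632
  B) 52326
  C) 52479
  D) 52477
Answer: C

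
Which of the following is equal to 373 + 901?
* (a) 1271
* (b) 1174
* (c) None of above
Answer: c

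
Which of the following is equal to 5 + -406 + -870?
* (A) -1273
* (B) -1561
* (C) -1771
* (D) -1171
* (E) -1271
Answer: E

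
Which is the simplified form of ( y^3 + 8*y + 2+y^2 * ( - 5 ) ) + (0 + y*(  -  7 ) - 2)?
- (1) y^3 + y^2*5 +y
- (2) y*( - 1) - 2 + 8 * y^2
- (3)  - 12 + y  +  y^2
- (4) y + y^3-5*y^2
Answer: 4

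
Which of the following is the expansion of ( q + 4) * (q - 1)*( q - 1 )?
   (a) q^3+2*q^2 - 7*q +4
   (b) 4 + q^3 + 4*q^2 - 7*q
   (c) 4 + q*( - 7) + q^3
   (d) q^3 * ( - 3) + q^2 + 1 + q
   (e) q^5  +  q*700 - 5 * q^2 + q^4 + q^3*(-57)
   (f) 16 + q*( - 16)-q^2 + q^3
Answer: a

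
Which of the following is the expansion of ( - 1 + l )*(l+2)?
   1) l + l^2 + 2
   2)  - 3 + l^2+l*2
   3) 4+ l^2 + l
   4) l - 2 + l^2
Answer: 4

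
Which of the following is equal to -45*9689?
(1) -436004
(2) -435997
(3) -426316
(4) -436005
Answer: 4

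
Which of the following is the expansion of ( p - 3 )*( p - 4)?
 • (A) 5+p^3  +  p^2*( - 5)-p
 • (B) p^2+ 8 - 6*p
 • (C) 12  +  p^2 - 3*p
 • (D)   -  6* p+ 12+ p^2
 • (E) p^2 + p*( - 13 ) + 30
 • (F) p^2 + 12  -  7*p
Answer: F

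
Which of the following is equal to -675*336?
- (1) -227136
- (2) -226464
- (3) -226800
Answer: 3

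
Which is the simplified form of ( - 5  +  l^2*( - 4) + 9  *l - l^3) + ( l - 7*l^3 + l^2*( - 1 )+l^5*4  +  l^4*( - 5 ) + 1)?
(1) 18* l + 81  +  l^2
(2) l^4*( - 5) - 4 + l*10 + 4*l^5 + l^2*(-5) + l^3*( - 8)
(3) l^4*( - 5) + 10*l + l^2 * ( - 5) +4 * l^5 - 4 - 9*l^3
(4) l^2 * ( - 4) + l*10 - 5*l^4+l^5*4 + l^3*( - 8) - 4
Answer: 2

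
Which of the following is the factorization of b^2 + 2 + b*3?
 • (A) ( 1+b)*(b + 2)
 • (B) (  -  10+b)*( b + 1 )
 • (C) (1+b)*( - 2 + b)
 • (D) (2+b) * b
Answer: A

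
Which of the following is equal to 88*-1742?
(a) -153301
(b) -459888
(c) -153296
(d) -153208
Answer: c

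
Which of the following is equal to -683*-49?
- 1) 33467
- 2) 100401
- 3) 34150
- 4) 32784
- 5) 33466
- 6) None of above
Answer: 1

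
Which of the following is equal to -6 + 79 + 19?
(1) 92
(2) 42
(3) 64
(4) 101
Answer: 1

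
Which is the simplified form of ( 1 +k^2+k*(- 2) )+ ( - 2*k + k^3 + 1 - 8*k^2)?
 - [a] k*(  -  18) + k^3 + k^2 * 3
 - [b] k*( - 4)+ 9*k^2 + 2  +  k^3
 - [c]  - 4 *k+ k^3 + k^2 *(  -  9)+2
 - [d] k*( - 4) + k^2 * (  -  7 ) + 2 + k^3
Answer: d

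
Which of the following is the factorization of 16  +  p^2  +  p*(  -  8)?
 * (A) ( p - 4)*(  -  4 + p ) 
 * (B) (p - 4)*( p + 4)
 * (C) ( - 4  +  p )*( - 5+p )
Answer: A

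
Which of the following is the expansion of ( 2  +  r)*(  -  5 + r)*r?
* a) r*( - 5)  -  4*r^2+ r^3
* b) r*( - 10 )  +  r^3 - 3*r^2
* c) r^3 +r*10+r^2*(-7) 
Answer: b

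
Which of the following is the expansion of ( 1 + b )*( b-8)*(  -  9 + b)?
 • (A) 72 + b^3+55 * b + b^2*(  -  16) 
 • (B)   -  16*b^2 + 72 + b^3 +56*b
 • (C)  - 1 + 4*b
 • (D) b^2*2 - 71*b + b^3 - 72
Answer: A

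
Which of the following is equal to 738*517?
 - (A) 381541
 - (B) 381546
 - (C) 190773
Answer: B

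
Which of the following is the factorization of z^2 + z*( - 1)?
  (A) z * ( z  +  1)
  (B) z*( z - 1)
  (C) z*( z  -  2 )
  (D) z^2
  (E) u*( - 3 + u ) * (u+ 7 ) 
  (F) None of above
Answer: B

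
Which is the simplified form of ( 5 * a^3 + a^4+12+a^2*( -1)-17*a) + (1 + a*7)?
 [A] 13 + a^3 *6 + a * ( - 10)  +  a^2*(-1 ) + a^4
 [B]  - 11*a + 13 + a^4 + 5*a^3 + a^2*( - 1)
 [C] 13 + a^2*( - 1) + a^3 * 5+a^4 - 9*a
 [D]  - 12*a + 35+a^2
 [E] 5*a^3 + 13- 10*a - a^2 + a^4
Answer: E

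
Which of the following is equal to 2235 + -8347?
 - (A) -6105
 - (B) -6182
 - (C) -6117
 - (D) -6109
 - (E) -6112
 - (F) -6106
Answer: E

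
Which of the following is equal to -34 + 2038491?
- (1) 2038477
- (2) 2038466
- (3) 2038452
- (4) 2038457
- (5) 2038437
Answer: 4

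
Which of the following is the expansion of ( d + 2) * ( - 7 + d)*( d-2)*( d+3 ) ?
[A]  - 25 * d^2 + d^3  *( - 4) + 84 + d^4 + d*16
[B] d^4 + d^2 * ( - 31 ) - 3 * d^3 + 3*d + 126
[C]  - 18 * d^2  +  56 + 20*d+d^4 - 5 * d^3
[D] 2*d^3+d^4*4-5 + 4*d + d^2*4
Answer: A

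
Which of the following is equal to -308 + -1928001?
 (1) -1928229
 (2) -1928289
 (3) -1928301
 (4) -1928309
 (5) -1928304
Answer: 4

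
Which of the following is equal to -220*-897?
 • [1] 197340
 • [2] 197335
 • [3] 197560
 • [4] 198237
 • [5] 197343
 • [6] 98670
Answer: 1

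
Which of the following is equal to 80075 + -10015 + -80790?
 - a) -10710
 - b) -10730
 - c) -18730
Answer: b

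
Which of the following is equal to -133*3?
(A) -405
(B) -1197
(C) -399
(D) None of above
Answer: C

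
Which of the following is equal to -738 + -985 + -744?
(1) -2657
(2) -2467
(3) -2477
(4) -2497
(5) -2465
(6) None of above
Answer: 2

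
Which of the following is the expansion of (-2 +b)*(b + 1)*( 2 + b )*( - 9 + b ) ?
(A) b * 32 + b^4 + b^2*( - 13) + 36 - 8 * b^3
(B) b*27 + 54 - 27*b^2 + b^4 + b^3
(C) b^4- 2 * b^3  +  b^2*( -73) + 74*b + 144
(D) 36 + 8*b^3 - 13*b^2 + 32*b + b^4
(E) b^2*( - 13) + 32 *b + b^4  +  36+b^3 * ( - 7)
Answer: A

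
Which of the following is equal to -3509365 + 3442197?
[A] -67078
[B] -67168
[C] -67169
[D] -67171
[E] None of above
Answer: B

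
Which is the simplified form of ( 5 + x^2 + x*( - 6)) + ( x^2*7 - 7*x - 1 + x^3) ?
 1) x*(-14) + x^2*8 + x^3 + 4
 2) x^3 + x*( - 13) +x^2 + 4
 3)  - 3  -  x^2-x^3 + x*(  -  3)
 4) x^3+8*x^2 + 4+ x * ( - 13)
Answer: 4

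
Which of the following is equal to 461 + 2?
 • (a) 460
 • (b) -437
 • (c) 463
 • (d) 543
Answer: c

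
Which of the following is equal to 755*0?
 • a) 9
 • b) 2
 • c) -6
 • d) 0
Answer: d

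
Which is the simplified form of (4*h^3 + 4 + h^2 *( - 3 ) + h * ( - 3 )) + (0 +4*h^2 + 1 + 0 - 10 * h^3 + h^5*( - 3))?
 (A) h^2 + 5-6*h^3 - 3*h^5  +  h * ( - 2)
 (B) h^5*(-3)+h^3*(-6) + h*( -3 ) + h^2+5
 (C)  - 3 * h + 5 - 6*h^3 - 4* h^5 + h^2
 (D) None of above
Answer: B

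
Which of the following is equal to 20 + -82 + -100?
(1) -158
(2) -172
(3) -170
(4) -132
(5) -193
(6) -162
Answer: 6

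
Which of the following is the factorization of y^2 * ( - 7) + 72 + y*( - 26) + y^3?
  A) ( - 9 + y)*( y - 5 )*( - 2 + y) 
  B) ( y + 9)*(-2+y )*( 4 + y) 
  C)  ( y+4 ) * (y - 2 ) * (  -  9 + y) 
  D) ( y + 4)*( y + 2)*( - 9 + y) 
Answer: C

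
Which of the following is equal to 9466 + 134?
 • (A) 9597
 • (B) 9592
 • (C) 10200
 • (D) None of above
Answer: D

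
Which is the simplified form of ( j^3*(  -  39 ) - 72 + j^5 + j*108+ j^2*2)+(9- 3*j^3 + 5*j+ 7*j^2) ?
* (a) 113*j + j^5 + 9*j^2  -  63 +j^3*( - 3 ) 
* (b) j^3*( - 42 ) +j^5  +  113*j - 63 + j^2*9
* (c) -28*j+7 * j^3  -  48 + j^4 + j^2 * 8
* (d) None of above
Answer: b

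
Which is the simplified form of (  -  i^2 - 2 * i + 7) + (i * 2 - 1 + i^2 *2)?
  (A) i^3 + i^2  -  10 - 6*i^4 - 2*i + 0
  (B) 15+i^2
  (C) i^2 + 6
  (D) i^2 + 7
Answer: C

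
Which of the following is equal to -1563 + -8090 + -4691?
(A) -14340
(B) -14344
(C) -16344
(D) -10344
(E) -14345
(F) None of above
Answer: B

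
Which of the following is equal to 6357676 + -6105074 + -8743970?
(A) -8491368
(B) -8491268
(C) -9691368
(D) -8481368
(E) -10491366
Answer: A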